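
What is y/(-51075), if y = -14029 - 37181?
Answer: 1138/1135 ≈ 1.0026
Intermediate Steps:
y = -51210
y/(-51075) = -51210/(-51075) = -51210*(-1/51075) = 1138/1135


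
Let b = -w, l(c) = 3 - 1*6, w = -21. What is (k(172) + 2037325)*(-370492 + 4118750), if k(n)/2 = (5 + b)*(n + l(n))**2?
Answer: 13203227560226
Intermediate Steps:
l(c) = -3 (l(c) = 3 - 6 = -3)
b = 21 (b = -1*(-21) = 21)
k(n) = 52*(-3 + n)**2 (k(n) = 2*((5 + 21)*(n - 3)**2) = 2*(26*(-3 + n)**2) = 52*(-3 + n)**2)
(k(172) + 2037325)*(-370492 + 4118750) = (52*(-3 + 172)**2 + 2037325)*(-370492 + 4118750) = (52*169**2 + 2037325)*3748258 = (52*28561 + 2037325)*3748258 = (1485172 + 2037325)*3748258 = 3522497*3748258 = 13203227560226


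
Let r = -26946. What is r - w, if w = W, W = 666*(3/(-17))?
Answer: -456084/17 ≈ -26828.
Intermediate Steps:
W = -1998/17 (W = 666*(3*(-1/17)) = 666*(-3/17) = -1998/17 ≈ -117.53)
w = -1998/17 ≈ -117.53
r - w = -26946 - 1*(-1998/17) = -26946 + 1998/17 = -456084/17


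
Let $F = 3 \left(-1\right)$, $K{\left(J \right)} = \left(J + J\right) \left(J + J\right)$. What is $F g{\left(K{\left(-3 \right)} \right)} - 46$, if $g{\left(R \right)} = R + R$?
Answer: $-262$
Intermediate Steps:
$K{\left(J \right)} = 4 J^{2}$ ($K{\left(J \right)} = 2 J 2 J = 4 J^{2}$)
$F = -3$
$g{\left(R \right)} = 2 R$
$F g{\left(K{\left(-3 \right)} \right)} - 46 = - 3 \cdot 2 \cdot 4 \left(-3\right)^{2} - 46 = - 3 \cdot 2 \cdot 4 \cdot 9 - 46 = - 3 \cdot 2 \cdot 36 - 46 = \left(-3\right) 72 - 46 = -216 - 46 = -262$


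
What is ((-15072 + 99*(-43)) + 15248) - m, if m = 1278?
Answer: -5359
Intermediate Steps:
((-15072 + 99*(-43)) + 15248) - m = ((-15072 + 99*(-43)) + 15248) - 1*1278 = ((-15072 - 4257) + 15248) - 1278 = (-19329 + 15248) - 1278 = -4081 - 1278 = -5359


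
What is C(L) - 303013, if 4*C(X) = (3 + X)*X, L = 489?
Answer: -242866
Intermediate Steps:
C(X) = X*(3 + X)/4 (C(X) = ((3 + X)*X)/4 = (X*(3 + X))/4 = X*(3 + X)/4)
C(L) - 303013 = (¼)*489*(3 + 489) - 303013 = (¼)*489*492 - 303013 = 60147 - 303013 = -242866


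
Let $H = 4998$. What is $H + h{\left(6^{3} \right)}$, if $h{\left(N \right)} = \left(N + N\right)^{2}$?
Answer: $191622$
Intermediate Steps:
$h{\left(N \right)} = 4 N^{2}$ ($h{\left(N \right)} = \left(2 N\right)^{2} = 4 N^{2}$)
$H + h{\left(6^{3} \right)} = 4998 + 4 \left(6^{3}\right)^{2} = 4998 + 4 \cdot 216^{2} = 4998 + 4 \cdot 46656 = 4998 + 186624 = 191622$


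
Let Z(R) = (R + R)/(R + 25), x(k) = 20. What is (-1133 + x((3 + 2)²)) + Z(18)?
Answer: -47823/43 ≈ -1112.2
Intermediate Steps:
Z(R) = 2*R/(25 + R) (Z(R) = (2*R)/(25 + R) = 2*R/(25 + R))
(-1133 + x((3 + 2)²)) + Z(18) = (-1133 + 20) + 2*18/(25 + 18) = -1113 + 2*18/43 = -1113 + 2*18*(1/43) = -1113 + 36/43 = -47823/43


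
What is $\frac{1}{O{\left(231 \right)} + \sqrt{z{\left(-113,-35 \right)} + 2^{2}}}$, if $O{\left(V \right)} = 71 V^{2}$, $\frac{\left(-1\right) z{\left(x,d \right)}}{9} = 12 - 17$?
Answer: $\frac{1}{3788638} \approx 2.6395 \cdot 10^{-7}$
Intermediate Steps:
$z{\left(x,d \right)} = 45$ ($z{\left(x,d \right)} = - 9 \left(12 - 17\right) = \left(-9\right) \left(-5\right) = 45$)
$\frac{1}{O{\left(231 \right)} + \sqrt{z{\left(-113,-35 \right)} + 2^{2}}} = \frac{1}{71 \cdot 231^{2} + \sqrt{45 + 2^{2}}} = \frac{1}{71 \cdot 53361 + \sqrt{45 + 4}} = \frac{1}{3788631 + \sqrt{49}} = \frac{1}{3788631 + 7} = \frac{1}{3788638}$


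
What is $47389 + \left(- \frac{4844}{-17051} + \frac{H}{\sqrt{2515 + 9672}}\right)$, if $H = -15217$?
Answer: $\frac{808034683}{17051} - \frac{15217 \sqrt{12187}}{12187} \approx 47251.0$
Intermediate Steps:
$47389 + \left(- \frac{4844}{-17051} + \frac{H}{\sqrt{2515 + 9672}}\right) = 47389 - \left(- \frac{4844}{17051} + \frac{15217}{\sqrt{2515 + 9672}}\right) = 47389 - \left(- \frac{4844}{17051} + \frac{15217}{\sqrt{12187}}\right) = 47389 + \left(\frac{4844}{17051} - 15217 \frac{\sqrt{12187}}{12187}\right) = 47389 + \left(\frac{4844}{17051} - \frac{15217 \sqrt{12187}}{12187}\right) = \frac{808034683}{17051} - \frac{15217 \sqrt{12187}}{12187}$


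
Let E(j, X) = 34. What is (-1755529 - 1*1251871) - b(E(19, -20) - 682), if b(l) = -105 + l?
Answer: -3006647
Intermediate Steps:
(-1755529 - 1*1251871) - b(E(19, -20) - 682) = (-1755529 - 1*1251871) - (-105 + (34 - 682)) = (-1755529 - 1251871) - (-105 - 648) = -3007400 - 1*(-753) = -3007400 + 753 = -3006647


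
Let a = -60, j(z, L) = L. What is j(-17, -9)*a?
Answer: 540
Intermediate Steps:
j(-17, -9)*a = -9*(-60) = 540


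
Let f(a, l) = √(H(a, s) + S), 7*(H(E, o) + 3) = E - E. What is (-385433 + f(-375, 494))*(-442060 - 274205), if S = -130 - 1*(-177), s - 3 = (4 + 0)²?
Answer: 276072167745 - 1432530*√11 ≈ 2.7607e+11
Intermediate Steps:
s = 19 (s = 3 + (4 + 0)² = 3 + 4² = 3 + 16 = 19)
S = 47 (S = -130 + 177 = 47)
H(E, o) = -3 (H(E, o) = -3 + (E - E)/7 = -3 + (⅐)*0 = -3 + 0 = -3)
f(a, l) = 2*√11 (f(a, l) = √(-3 + 47) = √44 = 2*√11)
(-385433 + f(-375, 494))*(-442060 - 274205) = (-385433 + 2*√11)*(-442060 - 274205) = (-385433 + 2*√11)*(-716265) = 276072167745 - 1432530*√11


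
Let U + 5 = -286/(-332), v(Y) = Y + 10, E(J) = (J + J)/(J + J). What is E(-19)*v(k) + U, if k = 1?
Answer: 1139/166 ≈ 6.8614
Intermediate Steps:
E(J) = 1 (E(J) = (2*J)/((2*J)) = (2*J)*(1/(2*J)) = 1)
v(Y) = 10 + Y
U = -687/166 (U = -5 - 286/(-332) = -5 - 286*(-1/332) = -5 + 143/166 = -687/166 ≈ -4.1386)
E(-19)*v(k) + U = 1*(10 + 1) - 687/166 = 1*11 - 687/166 = 11 - 687/166 = 1139/166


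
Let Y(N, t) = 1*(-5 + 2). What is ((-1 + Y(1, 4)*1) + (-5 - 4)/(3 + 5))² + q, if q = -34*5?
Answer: -9199/64 ≈ -143.73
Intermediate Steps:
Y(N, t) = -3 (Y(N, t) = 1*(-3) = -3)
q = -170
((-1 + Y(1, 4)*1) + (-5 - 4)/(3 + 5))² + q = ((-1 - 3*1) + (-5 - 4)/(3 + 5))² - 170 = ((-1 - 3) - 9/8)² - 170 = (-4 - 9*⅛)² - 170 = (-4 - 9/8)² - 170 = (-41/8)² - 170 = 1681/64 - 170 = -9199/64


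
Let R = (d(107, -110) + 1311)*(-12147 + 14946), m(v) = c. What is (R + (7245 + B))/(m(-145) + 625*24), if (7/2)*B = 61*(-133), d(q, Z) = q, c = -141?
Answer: 3973909/14859 ≈ 267.44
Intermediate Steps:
m(v) = -141
B = -2318 (B = 2*(61*(-133))/7 = (2/7)*(-8113) = -2318)
R = 3968982 (R = (107 + 1311)*(-12147 + 14946) = 1418*2799 = 3968982)
(R + (7245 + B))/(m(-145) + 625*24) = (3968982 + (7245 - 2318))/(-141 + 625*24) = (3968982 + 4927)/(-141 + 15000) = 3973909/14859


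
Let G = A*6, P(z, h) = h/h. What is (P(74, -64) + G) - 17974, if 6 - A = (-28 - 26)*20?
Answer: -11457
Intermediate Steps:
P(z, h) = 1
A = 1086 (A = 6 - (-28 - 26)*20 = 6 - (-54)*20 = 6 - 1*(-1080) = 6 + 1080 = 1086)
G = 6516 (G = 1086*6 = 6516)
(P(74, -64) + G) - 17974 = (1 + 6516) - 17974 = 6517 - 17974 = -11457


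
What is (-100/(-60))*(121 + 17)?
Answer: 230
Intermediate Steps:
(-100/(-60))*(121 + 17) = -100*(-1/60)*138 = (5/3)*138 = 230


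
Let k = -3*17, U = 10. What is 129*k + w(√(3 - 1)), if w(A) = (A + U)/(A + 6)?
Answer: -111814/17 - 2*√2/17 ≈ -6577.5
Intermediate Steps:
k = -51
w(A) = (10 + A)/(6 + A) (w(A) = (A + 10)/(A + 6) = (10 + A)/(6 + A))
129*k + w(√(3 - 1)) = 129*(-51) + (10 + √(3 - 1))/(6 + √(3 - 1)) = -6579 + (10 + √2)/(6 + √2)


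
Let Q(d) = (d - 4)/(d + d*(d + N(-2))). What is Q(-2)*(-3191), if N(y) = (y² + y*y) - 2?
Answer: -9573/5 ≈ -1914.6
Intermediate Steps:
N(y) = -2 + 2*y² (N(y) = (y² + y²) - 2 = 2*y² - 2 = -2 + 2*y²)
Q(d) = (-4 + d)/(d + d*(6 + d)) (Q(d) = (d - 4)/(d + d*(d + (-2 + 2*(-2)²))) = (-4 + d)/(d + d*(d + (-2 + 2*4))) = (-4 + d)/(d + d*(d + (-2 + 8))) = (-4 + d)/(d + d*(d + 6)) = (-4 + d)/(d + d*(6 + d)))
Q(-2)*(-3191) = ((-4 - 2)/((-2)*(7 - 2)))*(-3191) = -½*(-6)/5*(-3191) = -½*⅕*(-6)*(-3191) = (⅗)*(-3191) = -9573/5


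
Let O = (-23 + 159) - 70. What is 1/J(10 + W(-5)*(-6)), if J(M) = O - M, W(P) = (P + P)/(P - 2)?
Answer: 7/452 ≈ 0.015487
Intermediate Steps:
O = 66 (O = 136 - 70 = 66)
W(P) = 2*P/(-2 + P) (W(P) = (2*P)/(-2 + P) = 2*P/(-2 + P))
J(M) = 66 - M
1/J(10 + W(-5)*(-6)) = 1/(66 - (10 + (2*(-5)/(-2 - 5))*(-6))) = 1/(66 - (10 + (2*(-5)/(-7))*(-6))) = 1/(66 - (10 + (2*(-5)*(-1/7))*(-6))) = 1/(66 - (10 + (10/7)*(-6))) = 1/(66 - (10 - 60/7)) = 1/(66 - 1*10/7) = 1/(66 - 10/7) = 1/(452/7) = 7/452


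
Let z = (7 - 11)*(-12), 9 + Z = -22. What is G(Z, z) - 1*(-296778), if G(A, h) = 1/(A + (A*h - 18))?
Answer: 456147785/1537 ≈ 2.9678e+5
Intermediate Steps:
Z = -31 (Z = -9 - 22 = -31)
z = 48 (z = -4*(-12) = 48)
G(A, h) = 1/(-18 + A + A*h) (G(A, h) = 1/(A + (-18 + A*h)) = 1/(-18 + A + A*h))
G(Z, z) - 1*(-296778) = 1/(-18 - 31 - 31*48) - 1*(-296778) = 1/(-18 - 31 - 1488) + 296778 = 1/(-1537) + 296778 = -1/1537 + 296778 = 456147785/1537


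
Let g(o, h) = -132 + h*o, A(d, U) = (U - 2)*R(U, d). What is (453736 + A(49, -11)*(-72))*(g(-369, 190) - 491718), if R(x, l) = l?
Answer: -280755216000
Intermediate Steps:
A(d, U) = d*(-2 + U) (A(d, U) = (U - 2)*d = (-2 + U)*d = d*(-2 + U))
(453736 + A(49, -11)*(-72))*(g(-369, 190) - 491718) = (453736 + (49*(-2 - 11))*(-72))*((-132 + 190*(-369)) - 491718) = (453736 + (49*(-13))*(-72))*((-132 - 70110) - 491718) = (453736 - 637*(-72))*(-70242 - 491718) = (453736 + 45864)*(-561960) = 499600*(-561960) = -280755216000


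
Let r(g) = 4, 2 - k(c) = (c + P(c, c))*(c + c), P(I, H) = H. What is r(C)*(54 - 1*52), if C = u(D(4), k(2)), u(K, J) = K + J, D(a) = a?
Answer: 8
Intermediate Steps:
k(c) = 2 - 4*c² (k(c) = 2 - (c + c)*(c + c) = 2 - 2*c*2*c = 2 - 4*c²)
u(K, J) = J + K
C = -10 (C = (2 - 4*2²) + 4 = (2 - 4*4) + 4 = (2 - 16) + 4 = -14 + 4 = -10)
r(C)*(54 - 1*52) = 4*(54 - 1*52) = 4*(54 - 52) = 4*2 = 8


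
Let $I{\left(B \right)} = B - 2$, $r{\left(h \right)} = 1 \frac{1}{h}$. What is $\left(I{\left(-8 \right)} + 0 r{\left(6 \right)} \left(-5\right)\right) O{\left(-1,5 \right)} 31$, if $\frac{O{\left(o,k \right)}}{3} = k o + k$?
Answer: $0$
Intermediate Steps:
$O{\left(o,k \right)} = 3 k + 3 k o$ ($O{\left(o,k \right)} = 3 \left(k o + k\right) = 3 \left(k + k o\right) = 3 k + 3 k o$)
$r{\left(h \right)} = \frac{1}{h}$
$I{\left(B \right)} = -2 + B$ ($I{\left(B \right)} = B - 2 = -2 + B$)
$\left(I{\left(-8 \right)} + 0 r{\left(6 \right)} \left(-5\right)\right) O{\left(-1,5 \right)} 31 = \left(\left(-2 - 8\right) + \frac{0}{6} \left(-5\right)\right) 3 \cdot 5 \left(1 - 1\right) 31 = \left(-10 + 0 \cdot \frac{1}{6} \left(-5\right)\right) 3 \cdot 5 \cdot 0 \cdot 31 = \left(-10 + 0 \left(-5\right)\right) 0 \cdot 31 = \left(-10 + 0\right) 0 = \left(-10\right) 0 = 0$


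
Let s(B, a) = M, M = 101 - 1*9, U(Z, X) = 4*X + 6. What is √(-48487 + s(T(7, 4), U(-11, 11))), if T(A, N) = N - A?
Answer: I*√48395 ≈ 219.99*I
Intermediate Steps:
U(Z, X) = 6 + 4*X
M = 92 (M = 101 - 9 = 92)
s(B, a) = 92
√(-48487 + s(T(7, 4), U(-11, 11))) = √(-48487 + 92) = √(-48395) = I*√48395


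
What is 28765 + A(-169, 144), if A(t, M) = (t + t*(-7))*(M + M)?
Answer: 320797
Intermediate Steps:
A(t, M) = -12*M*t (A(t, M) = (t - 7*t)*(2*M) = (-6*t)*(2*M) = -12*M*t)
28765 + A(-169, 144) = 28765 - 12*144*(-169) = 28765 + 292032 = 320797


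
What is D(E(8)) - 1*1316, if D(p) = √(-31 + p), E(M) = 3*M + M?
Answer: -1315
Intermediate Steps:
E(M) = 4*M
D(E(8)) - 1*1316 = √(-31 + 4*8) - 1*1316 = √(-31 + 32) - 1316 = √1 - 1316 = 1 - 1316 = -1315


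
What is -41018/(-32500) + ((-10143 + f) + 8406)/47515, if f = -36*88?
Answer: 13765829/11878750 ≈ 1.1589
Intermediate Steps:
f = -3168
-41018/(-32500) + ((-10143 + f) + 8406)/47515 = -41018/(-32500) + ((-10143 - 3168) + 8406)/47515 = -41018*(-1/32500) + (-13311 + 8406)*(1/47515) = 20509/16250 - 4905*1/47515 = 20509/16250 - 981/9503 = 13765829/11878750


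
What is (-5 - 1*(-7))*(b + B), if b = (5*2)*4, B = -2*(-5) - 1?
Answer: 98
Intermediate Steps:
B = 9 (B = 10 - 1 = 9)
b = 40 (b = 10*4 = 40)
(-5 - 1*(-7))*(b + B) = (-5 - 1*(-7))*(40 + 9) = (-5 + 7)*49 = 2*49 = 98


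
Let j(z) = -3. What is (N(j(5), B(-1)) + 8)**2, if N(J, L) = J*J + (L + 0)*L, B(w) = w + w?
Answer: 441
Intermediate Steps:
B(w) = 2*w
N(J, L) = J**2 + L**2 (N(J, L) = J**2 + L*L = J**2 + L**2)
(N(j(5), B(-1)) + 8)**2 = (((-3)**2 + (2*(-1))**2) + 8)**2 = ((9 + (-2)**2) + 8)**2 = ((9 + 4) + 8)**2 = (13 + 8)**2 = 21**2 = 441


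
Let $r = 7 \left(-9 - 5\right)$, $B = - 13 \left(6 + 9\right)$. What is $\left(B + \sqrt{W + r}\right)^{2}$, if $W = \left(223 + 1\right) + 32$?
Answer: $\left(195 - \sqrt{158}\right)^{2} \approx 33281.0$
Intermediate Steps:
$B = -195$ ($B = \left(-13\right) 15 = -195$)
$W = 256$ ($W = 224 + 32 = 256$)
$r = -98$ ($r = 7 \left(-14\right) = -98$)
$\left(B + \sqrt{W + r}\right)^{2} = \left(-195 + \sqrt{256 - 98}\right)^{2} = \left(-195 + \sqrt{158}\right)^{2}$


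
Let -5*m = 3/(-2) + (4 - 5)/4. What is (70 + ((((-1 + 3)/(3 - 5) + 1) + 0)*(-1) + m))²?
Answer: 1979649/400 ≈ 4949.1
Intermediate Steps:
m = 7/20 (m = -(3/(-2) + (4 - 5)/4)/5 = -(3*(-½) - 1*¼)/5 = -(-3/2 - ¼)/5 = -⅕*(-7/4) = 7/20 ≈ 0.35000)
(70 + ((((-1 + 3)/(3 - 5) + 1) + 0)*(-1) + m))² = (70 + ((((-1 + 3)/(3 - 5) + 1) + 0)*(-1) + 7/20))² = (70 + (((2/(-2) + 1) + 0)*(-1) + 7/20))² = (70 + (((2*(-½) + 1) + 0)*(-1) + 7/20))² = (70 + (((-1 + 1) + 0)*(-1) + 7/20))² = (70 + ((0 + 0)*(-1) + 7/20))² = (70 + (0*(-1) + 7/20))² = (70 + (0 + 7/20))² = (70 + 7/20)² = (1407/20)² = 1979649/400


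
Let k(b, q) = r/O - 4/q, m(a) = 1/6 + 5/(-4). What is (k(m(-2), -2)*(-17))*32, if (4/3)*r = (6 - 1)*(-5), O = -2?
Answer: -6188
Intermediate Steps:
m(a) = -13/12 (m(a) = 1*(⅙) + 5*(-¼) = ⅙ - 5/4 = -13/12)
r = -75/4 (r = 3*((6 - 1)*(-5))/4 = 3*(5*(-5))/4 = (¾)*(-25) = -75/4 ≈ -18.750)
k(b, q) = 75/8 - 4/q (k(b, q) = -75/4/(-2) - 4/q = -75/4*(-½) - 4/q = 75/8 - 4/q)
(k(m(-2), -2)*(-17))*32 = ((75/8 - 4/(-2))*(-17))*32 = ((75/8 - 4*(-½))*(-17))*32 = ((75/8 + 2)*(-17))*32 = ((91/8)*(-17))*32 = -1547/8*32 = -6188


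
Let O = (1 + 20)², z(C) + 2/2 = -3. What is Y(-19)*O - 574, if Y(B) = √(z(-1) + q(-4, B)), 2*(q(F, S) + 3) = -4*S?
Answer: -574 + 441*√31 ≈ 1881.4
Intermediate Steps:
z(C) = -4 (z(C) = -1 - 3 = -4)
q(F, S) = -3 - 2*S (q(F, S) = -3 + (-4*S)/2 = -3 - 2*S)
Y(B) = √(-7 - 2*B) (Y(B) = √(-4 + (-3 - 2*B)) = √(-7 - 2*B))
O = 441 (O = 21² = 441)
Y(-19)*O - 574 = √(-7 - 2*(-19))*441 - 574 = √(-7 + 38)*441 - 574 = √31*441 - 574 = 441*√31 - 574 = -574 + 441*√31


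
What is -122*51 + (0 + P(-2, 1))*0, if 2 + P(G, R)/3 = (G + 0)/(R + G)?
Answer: -6222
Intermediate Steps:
P(G, R) = -6 + 3*G/(G + R) (P(G, R) = -6 + 3*((G + 0)/(R + G)) = -6 + 3*(G/(G + R)) = -6 + 3*G/(G + R))
-122*51 + (0 + P(-2, 1))*0 = -122*51 + (0 + 3*(-1*(-2) - 2*1)/(-2 + 1))*0 = -6222 + (0 + 3*(2 - 2)/(-1))*0 = -6222 + (0 + 3*(-1)*0)*0 = -6222 + (0 + 0)*0 = -6222 + 0*0 = -6222 + 0 = -6222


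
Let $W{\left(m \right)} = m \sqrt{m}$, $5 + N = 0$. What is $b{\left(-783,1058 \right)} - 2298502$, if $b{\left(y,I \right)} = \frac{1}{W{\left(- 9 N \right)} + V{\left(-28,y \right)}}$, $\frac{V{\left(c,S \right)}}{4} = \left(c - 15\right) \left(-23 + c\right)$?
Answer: $- \frac{58885214705482}{25618953} - \frac{15 \sqrt{5}}{8539651} \approx -2.2985 \cdot 10^{6}$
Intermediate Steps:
$N = -5$ ($N = -5 + 0 = -5$)
$W{\left(m \right)} = m^{\frac{3}{2}}$
$V{\left(c,S \right)} = 4 \left(-23 + c\right) \left(-15 + c\right)$ ($V{\left(c,S \right)} = 4 \left(c - 15\right) \left(-23 + c\right) = 4 \left(-15 + c\right) \left(-23 + c\right) = 4 \left(-23 + c\right) \left(-15 + c\right)$)
$b{\left(y,I \right)} = \frac{1}{8772 + 135 \sqrt{5}}$ ($b{\left(y,I \right)} = \frac{1}{\left(\left(-9\right) \left(-5\right)\right)^{\frac{3}{2}} + \left(1380 - -4256 + 4 \left(-28\right)^{2}\right)} = \frac{1}{45^{\frac{3}{2}} + \left(1380 + 4256 + 4 \cdot 784\right)} = \frac{1}{135 \sqrt{5} + \left(1380 + 4256 + 3136\right)} = \frac{1}{135 \sqrt{5} + 8772} = \frac{1}{8772 + 135 \sqrt{5}}$)
$b{\left(-783,1058 \right)} - 2298502 = \left(\frac{2924}{25618953} - \frac{15 \sqrt{5}}{8539651}\right) - 2298502 = - \frac{58885214705482}{25618953} - \frac{15 \sqrt{5}}{8539651}$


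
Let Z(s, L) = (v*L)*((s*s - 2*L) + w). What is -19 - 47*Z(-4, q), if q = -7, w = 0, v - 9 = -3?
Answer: 59201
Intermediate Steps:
v = 6 (v = 9 - 3 = 6)
Z(s, L) = 6*L*(s² - 2*L) (Z(s, L) = (6*L)*((s*s - 2*L) + 0) = (6*L)*((s² - 2*L) + 0) = (6*L)*(s² - 2*L) = 6*L*(s² - 2*L))
-19 - 47*Z(-4, q) = -19 - 282*(-7)*((-4)² - 2*(-7)) = -19 - 282*(-7)*(16 + 14) = -19 - 282*(-7)*30 = -19 - 47*(-1260) = -19 + 59220 = 59201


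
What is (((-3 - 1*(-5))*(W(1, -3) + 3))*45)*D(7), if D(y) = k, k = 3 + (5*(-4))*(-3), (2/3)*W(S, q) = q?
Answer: -8505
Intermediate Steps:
W(S, q) = 3*q/2
k = 63 (k = 3 - 20*(-3) = 3 + 60 = 63)
D(y) = 63
(((-3 - 1*(-5))*(W(1, -3) + 3))*45)*D(7) = (((-3 - 1*(-5))*((3/2)*(-3) + 3))*45)*63 = (((-3 + 5)*(-9/2 + 3))*45)*63 = ((2*(-3/2))*45)*63 = -3*45*63 = -135*63 = -8505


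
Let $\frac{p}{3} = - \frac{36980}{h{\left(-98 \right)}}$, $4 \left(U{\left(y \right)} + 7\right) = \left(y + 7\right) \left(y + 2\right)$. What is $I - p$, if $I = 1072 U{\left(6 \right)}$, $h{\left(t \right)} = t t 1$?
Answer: $\frac{48931303}{2401} \approx 20380.0$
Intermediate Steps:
$U{\left(y \right)} = -7 + \frac{\left(2 + y\right) \left(7 + y\right)}{4}$ ($U{\left(y \right)} = -7 + \frac{\left(y + 7\right) \left(y + 2\right)}{4} = -7 + \frac{\left(7 + y\right) \left(2 + y\right)}{4} = -7 + \frac{\left(2 + y\right) \left(7 + y\right)}{4}$)
$h{\left(t \right)} = t^{2}$ ($h{\left(t \right)} = t^{2} \cdot 1 = t^{2}$)
$p = - \frac{27735}{2401}$ ($p = 3 \left(- \frac{36980}{\left(-98\right)^{2}}\right) = 3 \left(- \frac{36980}{9604}\right) = 3 \left(\left(-36980\right) \frac{1}{9604}\right) = 3 \left(- \frac{9245}{2401}\right) = - \frac{27735}{2401} \approx -11.551$)
$I = 20368$ ($I = 1072 \left(- \frac{7}{2} + \frac{6^{2}}{4} + \frac{9}{4} \cdot 6\right) = 1072 \left(- \frac{7}{2} + \frac{1}{4} \cdot 36 + \frac{27}{2}\right) = 1072 \left(- \frac{7}{2} + 9 + \frac{27}{2}\right) = 1072 \cdot 19 = 20368$)
$I - p = 20368 - - \frac{27735}{2401} = 20368 + \frac{27735}{2401} = \frac{48931303}{2401}$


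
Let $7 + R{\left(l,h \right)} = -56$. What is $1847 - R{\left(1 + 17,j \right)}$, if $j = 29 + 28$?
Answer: $1910$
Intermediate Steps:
$j = 57$
$R{\left(l,h \right)} = -63$ ($R{\left(l,h \right)} = -7 - 56 = -63$)
$1847 - R{\left(1 + 17,j \right)} = 1847 - -63 = 1847 + 63 = 1910$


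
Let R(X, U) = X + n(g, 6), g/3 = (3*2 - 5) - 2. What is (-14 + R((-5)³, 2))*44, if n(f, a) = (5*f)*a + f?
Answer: -10208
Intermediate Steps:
g = -3 (g = 3*((3*2 - 5) - 2) = 3*((6 - 5) - 2) = 3*(1 - 2) = 3*(-1) = -3)
n(f, a) = f + 5*a*f (n(f, a) = 5*a*f + f = f + 5*a*f)
R(X, U) = -93 + X (R(X, U) = X - 3*(1 + 5*6) = X - 3*(1 + 30) = X - 3*31 = X - 93 = -93 + X)
(-14 + R((-5)³, 2))*44 = (-14 + (-93 + (-5)³))*44 = (-14 + (-93 - 125))*44 = (-14 - 218)*44 = -232*44 = -10208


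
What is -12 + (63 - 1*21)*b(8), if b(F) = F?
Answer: 324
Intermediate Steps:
-12 + (63 - 1*21)*b(8) = -12 + (63 - 1*21)*8 = -12 + (63 - 21)*8 = -12 + 42*8 = -12 + 336 = 324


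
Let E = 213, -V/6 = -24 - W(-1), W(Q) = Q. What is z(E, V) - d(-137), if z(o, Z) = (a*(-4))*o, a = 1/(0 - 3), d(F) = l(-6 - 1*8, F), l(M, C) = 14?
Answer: 270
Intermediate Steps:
d(F) = 14
a = -⅓ (a = 1/(-3) = -⅓ ≈ -0.33333)
V = 138 (V = -6*(-24 - 1*(-1)) = -6*(-24 + 1) = -6*(-23) = 138)
z(o, Z) = 4*o/3 (z(o, Z) = (-⅓*(-4))*o = 4*o/3)
z(E, V) - d(-137) = (4/3)*213 - 1*14 = 284 - 14 = 270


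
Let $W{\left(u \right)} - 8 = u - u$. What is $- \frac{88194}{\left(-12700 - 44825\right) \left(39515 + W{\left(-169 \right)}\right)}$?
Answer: $\frac{29398}{757853525} \approx 3.8791 \cdot 10^{-5}$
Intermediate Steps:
$W{\left(u \right)} = 8$ ($W{\left(u \right)} = 8 + \left(u - u\right) = 8 + 0 = 8$)
$- \frac{88194}{\left(-12700 - 44825\right) \left(39515 + W{\left(-169 \right)}\right)} = - \frac{88194}{\left(-12700 - 44825\right) \left(39515 + 8\right)} = - \frac{88194}{\left(-57525\right) 39523} = - \frac{88194}{-2273560575} = \left(-88194\right) \left(- \frac{1}{2273560575}\right) = \frac{29398}{757853525}$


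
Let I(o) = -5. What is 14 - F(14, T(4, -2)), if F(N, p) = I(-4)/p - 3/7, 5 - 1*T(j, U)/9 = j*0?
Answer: 916/63 ≈ 14.540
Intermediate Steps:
T(j, U) = 45 (T(j, U) = 45 - 9*j*0 = 45 - 9*0 = 45 + 0 = 45)
F(N, p) = -3/7 - 5/p (F(N, p) = -5/p - 3/7 = -3/7 - 5/p)
14 - F(14, T(4, -2)) = 14 - (-3/7 - 5/45) = 14 - (-3/7 - 5*1/45) = 14 - (-3/7 - ⅑) = 14 - 1*(-34/63) = 14 + 34/63 = 916/63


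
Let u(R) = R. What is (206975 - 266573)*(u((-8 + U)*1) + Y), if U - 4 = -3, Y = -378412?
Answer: 22553015562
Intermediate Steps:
U = 1 (U = 4 - 3 = 1)
(206975 - 266573)*(u((-8 + U)*1) + Y) = (206975 - 266573)*((-8 + 1)*1 - 378412) = -59598*(-7*1 - 378412) = -59598*(-7 - 378412) = -59598*(-378419) = 22553015562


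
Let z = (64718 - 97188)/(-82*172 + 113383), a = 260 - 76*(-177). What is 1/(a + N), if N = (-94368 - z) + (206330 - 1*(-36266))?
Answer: 99279/16077273730 ≈ 6.1751e-6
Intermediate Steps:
a = 13712 (a = 260 + 13452 = 13712)
z = -32470/99279 (z = -32470/(-14104 + 113383) = -32470/99279 ≈ -0.32706)
N = 14715960082/99279 (N = (-94368 - 1*(-32470/99279)) + (206330 - 1*(-36266)) = (-94368 + 32470/99279) + (206330 + 36266) = -9368728202/99279 + 242596 = 14715960082/99279 ≈ 1.4823e+5)
1/(a + N) = 1/(13712 + 14715960082/99279) = 1/(16077273730/99279) = 99279/16077273730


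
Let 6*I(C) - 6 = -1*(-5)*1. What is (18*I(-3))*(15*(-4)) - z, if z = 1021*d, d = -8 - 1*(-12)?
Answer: -6064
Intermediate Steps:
d = 4 (d = -8 + 12 = 4)
I(C) = 11/6 (I(C) = 1 + (-1*(-5)*1)/6 = 1 + (5*1)/6 = 1 + (⅙)*5 = 1 + ⅚ = 11/6)
z = 4084 (z = 1021*4 = 4084)
(18*I(-3))*(15*(-4)) - z = (18*(11/6))*(15*(-4)) - 1*4084 = 33*(-60) - 4084 = -1980 - 4084 = -6064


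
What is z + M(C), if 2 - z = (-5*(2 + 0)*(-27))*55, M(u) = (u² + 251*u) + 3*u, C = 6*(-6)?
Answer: -22696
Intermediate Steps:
C = -36
M(u) = u² + 254*u
z = -14848 (z = 2 - -5*(2 + 0)*(-27)*55 = 2 - -5*2*(-27)*55 = 2 - (-10*(-27))*55 = 2 - 270*55 = 2 - 1*14850 = 2 - 14850 = -14848)
z + M(C) = -14848 - 36*(254 - 36) = -14848 - 36*218 = -14848 - 7848 = -22696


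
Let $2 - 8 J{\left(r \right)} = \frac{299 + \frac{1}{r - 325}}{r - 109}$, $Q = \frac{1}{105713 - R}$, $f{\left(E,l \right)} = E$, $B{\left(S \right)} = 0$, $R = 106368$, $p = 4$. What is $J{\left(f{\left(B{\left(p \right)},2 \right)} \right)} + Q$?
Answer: $\frac{2744308}{4640675} \approx 0.59136$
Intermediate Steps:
$Q = - \frac{1}{655}$ ($Q = \frac{1}{105713 - 106368} = \frac{1}{-655} = - \frac{1}{655} \approx -0.0015267$)
$J{\left(r \right)} = \frac{1}{4} - \frac{299 + \frac{1}{-325 + r}}{8 \left(-109 + r\right)}$ ($J{\left(r \right)} = \frac{1}{4} - \frac{\left(299 + \frac{1}{r - 325}\right) \frac{1}{r - 109}}{8} = \frac{1}{4} - \frac{\left(299 + \frac{1}{-325 + r}\right) \frac{1}{-109 + r}}{8} = \frac{1}{4} - \frac{\frac{1}{-109 + r} \left(299 + \frac{1}{-325 + r}\right)}{8} = \frac{1}{4} - \frac{299 + \frac{1}{-325 + r}}{8 \left(-109 + r\right)}$)
$J{\left(f{\left(B{\left(p \right)},2 \right)} \right)} + Q = \frac{168024 - 0 + 2 \cdot 0^{2}}{8 \left(35425 + 0^{2} - 0\right)} - \frac{1}{655} = \frac{168024 + 0 + 2 \cdot 0}{8 \left(35425 + 0 + 0\right)} - \frac{1}{655} = \frac{168024 + 0 + 0}{8 \cdot 35425} - \frac{1}{655} = \frac{1}{8} \cdot \frac{1}{35425} \cdot 168024 - \frac{1}{655} = \frac{21003}{35425} - \frac{1}{655} = \frac{2744308}{4640675}$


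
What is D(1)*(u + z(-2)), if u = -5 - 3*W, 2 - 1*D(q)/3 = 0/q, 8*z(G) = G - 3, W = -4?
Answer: 153/4 ≈ 38.250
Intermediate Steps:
z(G) = -3/8 + G/8 (z(G) = (G - 3)/8 = (-3 + G)/8 = -3/8 + G/8)
D(q) = 6 (D(q) = 6 - 0/q = 6 - 3*0 = 6 + 0 = 6)
u = 7 (u = -5 - 3*(-4) = -5 + 12 = 7)
D(1)*(u + z(-2)) = 6*(7 + (-3/8 + (⅛)*(-2))) = 6*(7 + (-3/8 - ¼)) = 6*(7 - 5/8) = 6*(51/8) = 153/4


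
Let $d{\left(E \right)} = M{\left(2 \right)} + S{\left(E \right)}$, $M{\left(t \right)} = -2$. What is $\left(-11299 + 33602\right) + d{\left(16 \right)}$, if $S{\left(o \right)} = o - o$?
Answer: $22301$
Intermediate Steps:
$S{\left(o \right)} = 0$
$d{\left(E \right)} = -2$ ($d{\left(E \right)} = -2 + 0 = -2$)
$\left(-11299 + 33602\right) + d{\left(16 \right)} = \left(-11299 + 33602\right) - 2 = 22303 - 2 = 22301$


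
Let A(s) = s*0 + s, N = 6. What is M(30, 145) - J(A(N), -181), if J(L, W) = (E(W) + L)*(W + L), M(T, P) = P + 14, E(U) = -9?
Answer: -366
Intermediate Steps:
A(s) = s (A(s) = 0 + s = s)
M(T, P) = 14 + P
J(L, W) = (-9 + L)*(L + W) (J(L, W) = (-9 + L)*(W + L) = (-9 + L)*(L + W))
M(30, 145) - J(A(N), -181) = (14 + 145) - (6**2 - 9*6 - 9*(-181) + 6*(-181)) = 159 - (36 - 54 + 1629 - 1086) = 159 - 1*525 = 159 - 525 = -366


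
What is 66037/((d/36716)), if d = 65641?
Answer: 2424614492/65641 ≈ 36938.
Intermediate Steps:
66037/((d/36716)) = 66037/((65641/36716)) = 66037/((65641*(1/36716))) = 66037/(65641/36716) = 66037*(36716/65641) = 2424614492/65641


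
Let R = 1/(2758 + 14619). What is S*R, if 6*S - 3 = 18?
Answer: 7/34754 ≈ 0.00020142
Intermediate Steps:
S = 7/2 (S = ½ + (⅙)*18 = ½ + 3 = 7/2 ≈ 3.5000)
R = 1/17377 ≈ 5.7547e-5
S*R = (7/2)*(1/17377) = 7/34754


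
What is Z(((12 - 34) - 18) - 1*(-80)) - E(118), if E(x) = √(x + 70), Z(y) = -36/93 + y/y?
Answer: 19/31 - 2*√47 ≈ -13.098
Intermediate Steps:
Z(y) = 19/31 (Z(y) = -36*1/93 + 1 = -12/31 + 1 = 19/31)
E(x) = √(70 + x)
Z(((12 - 34) - 18) - 1*(-80)) - E(118) = 19/31 - √(70 + 118) = 19/31 - √188 = 19/31 - 2*√47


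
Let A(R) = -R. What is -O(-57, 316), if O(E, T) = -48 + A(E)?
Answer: -9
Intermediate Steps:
O(E, T) = -48 - E
-O(-57, 316) = -(-48 - 1*(-57)) = -(-48 + 57) = -1*9 = -9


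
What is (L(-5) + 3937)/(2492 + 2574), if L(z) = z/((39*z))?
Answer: 4516/5811 ≈ 0.77715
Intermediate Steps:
L(z) = 1/39 (L(z) = z*(1/(39*z)) = 1/39)
(L(-5) + 3937)/(2492 + 2574) = (1/39 + 3937)/(2492 + 2574) = (153544/39)/5066 = (153544/39)*(1/5066) = 4516/5811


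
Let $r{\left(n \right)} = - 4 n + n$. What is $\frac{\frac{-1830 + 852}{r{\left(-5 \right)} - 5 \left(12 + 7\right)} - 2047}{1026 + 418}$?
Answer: $- \frac{81391}{57760} \approx -1.4091$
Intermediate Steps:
$r{\left(n \right)} = - 3 n$
$\frac{\frac{-1830 + 852}{r{\left(-5 \right)} - 5 \left(12 + 7\right)} - 2047}{1026 + 418} = \frac{\frac{-1830 + 852}{\left(-3\right) \left(-5\right) - 5 \left(12 + 7\right)} - 2047}{1026 + 418} = \frac{- \frac{978}{15 - 95} - 2047}{1444} = \left(- \frac{978}{15 - 95} - 2047\right) \frac{1}{1444} = \left(- \frac{978}{-80} - 2047\right) \frac{1}{1444} = \left(\left(-978\right) \left(- \frac{1}{80}\right) - 2047\right) \frac{1}{1444} = \left(\frac{489}{40} - 2047\right) \frac{1}{1444} = \left(- \frac{81391}{40}\right) \frac{1}{1444} = - \frac{81391}{57760}$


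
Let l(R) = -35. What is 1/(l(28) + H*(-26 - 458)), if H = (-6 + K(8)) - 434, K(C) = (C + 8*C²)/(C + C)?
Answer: 1/197195 ≈ 5.0711e-6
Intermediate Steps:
K(C) = (C + 8*C²)/(2*C) (K(C) = (C + 8*C²)/((2*C)) = (C + 8*C²)*(1/(2*C)) = (C + 8*C²)/(2*C))
H = -815/2 (H = (-6 + (½ + 4*8)) - 434 = (-6 + (½ + 32)) - 434 = (-6 + 65/2) - 434 = 53/2 - 434 = -815/2 ≈ -407.50)
1/(l(28) + H*(-26 - 458)) = 1/(-35 - 815*(-26 - 458)/2) = 1/(-35 - 815/2*(-484)) = 1/(-35 + 197230) = 1/197195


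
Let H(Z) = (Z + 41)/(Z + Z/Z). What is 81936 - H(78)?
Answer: 6472825/79 ≈ 81935.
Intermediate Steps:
H(Z) = (41 + Z)/(1 + Z) (H(Z) = (41 + Z)/(Z + 1) = (41 + Z)/(1 + Z))
81936 - H(78) = 81936 - (41 + 78)/(1 + 78) = 81936 - 119/79 = 6472825/79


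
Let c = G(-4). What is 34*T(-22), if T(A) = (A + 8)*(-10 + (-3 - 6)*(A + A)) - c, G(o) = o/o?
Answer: -183770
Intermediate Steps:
G(o) = 1
c = 1
T(A) = -1 + (-10 - 18*A)*(8 + A) (T(A) = (A + 8)*(-10 + (-3 - 6)*(A + A)) - 1*1 = (8 + A)*(-10 - 18*A) - 1 = (-10 - 18*A)*(8 + A) - 1 = -1 + (-10 - 18*A)*(8 + A))
34*T(-22) = 34*(-81 - 154*(-22) - 18*(-22)²) = 34*(-81 + 3388 - 18*484) = 34*(-81 + 3388 - 8712) = 34*(-5405) = -183770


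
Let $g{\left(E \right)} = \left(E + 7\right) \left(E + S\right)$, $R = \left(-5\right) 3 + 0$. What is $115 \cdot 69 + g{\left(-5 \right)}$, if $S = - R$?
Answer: $7955$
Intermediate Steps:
$R = -15$ ($R = -15 + 0 = -15$)
$S = 15$ ($S = \left(-1\right) \left(-15\right) = 15$)
$g{\left(E \right)} = \left(7 + E\right) \left(15 + E\right)$ ($g{\left(E \right)} = \left(E + 7\right) \left(E + 15\right) = \left(7 + E\right) \left(15 + E\right)$)
$115 \cdot 69 + g{\left(-5 \right)} = 115 \cdot 69 + \left(105 + \left(-5\right)^{2} + 22 \left(-5\right)\right) = 7935 + \left(105 + 25 - 110\right) = 7935 + 20 = 7955$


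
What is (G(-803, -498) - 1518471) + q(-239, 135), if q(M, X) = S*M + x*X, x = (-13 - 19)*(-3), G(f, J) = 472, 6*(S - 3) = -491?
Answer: -8917187/6 ≈ -1.4862e+6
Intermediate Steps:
S = -473/6 (S = 3 + (⅙)*(-491) = 3 - 491/6 = -473/6 ≈ -78.833)
x = 96 (x = -32*(-3) = 96)
q(M, X) = 96*X - 473*M/6 (q(M, X) = -473*M/6 + 96*X = 96*X - 473*M/6)
(G(-803, -498) - 1518471) + q(-239, 135) = (472 - 1518471) + (96*135 - 473/6*(-239)) = -1517999 + (12960 + 113047/6) = -1517999 + 190807/6 = -8917187/6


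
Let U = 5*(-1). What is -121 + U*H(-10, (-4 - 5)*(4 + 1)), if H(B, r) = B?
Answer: -71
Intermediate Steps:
U = -5
-121 + U*H(-10, (-4 - 5)*(4 + 1)) = -121 - 5*(-10) = -121 + 50 = -71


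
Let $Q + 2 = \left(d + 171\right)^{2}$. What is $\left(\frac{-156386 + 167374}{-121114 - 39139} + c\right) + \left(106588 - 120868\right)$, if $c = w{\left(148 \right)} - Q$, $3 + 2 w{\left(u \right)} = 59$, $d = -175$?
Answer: $- \frac{2286180286}{160253} \approx -14266.0$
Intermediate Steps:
$w{\left(u \right)} = 28$ ($w{\left(u \right)} = - \frac{3}{2} + \frac{1}{2} \cdot 59 = - \frac{3}{2} + \frac{59}{2} = 28$)
$Q = 14$ ($Q = -2 + \left(-175 + 171\right)^{2} = -2 + \left(-4\right)^{2} = -2 + 16 = 14$)
$c = 14$ ($c = 28 - 14 = 14$)
$\left(\frac{-156386 + 167374}{-121114 - 39139} + c\right) + \left(106588 - 120868\right) = \left(\frac{-156386 + 167374}{-121114 - 39139} + 14\right) + \left(106588 - 120868\right) = \left(\frac{10988}{-160253} + 14\right) + \left(106588 - 120868\right) = \left(10988 \left(- \frac{1}{160253}\right) + 14\right) - 14280 = \left(- \frac{10988}{160253} + 14\right) - 14280 = \frac{2232554}{160253} - 14280 = - \frac{2286180286}{160253}$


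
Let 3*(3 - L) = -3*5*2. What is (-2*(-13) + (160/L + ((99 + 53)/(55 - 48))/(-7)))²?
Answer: 502925476/405769 ≈ 1239.4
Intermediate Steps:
L = 13 (L = 3 - (-3*5)*2/3 = 3 - (-5)*2 = 3 - ⅓*(-30) = 3 + 10 = 13)
(-2*(-13) + (160/L + ((99 + 53)/(55 - 48))/(-7)))² = (-2*(-13) + (160/13 + ((99 + 53)/(55 - 48))/(-7)))² = (26 + (160*(1/13) + (152/7)*(-⅐)))² = (26 + (160/13 + (152*(⅐))*(-⅐)))² = (26 + (160/13 + (152/7)*(-⅐)))² = (26 + (160/13 - 152/49))² = (26 + 5864/637)² = (22426/637)² = 502925476/405769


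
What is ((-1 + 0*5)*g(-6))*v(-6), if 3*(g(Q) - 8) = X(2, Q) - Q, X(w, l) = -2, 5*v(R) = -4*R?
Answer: -224/5 ≈ -44.800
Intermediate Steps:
v(R) = -4*R/5 (v(R) = (-4*R)/5 = -4*R/5)
g(Q) = 22/3 - Q/3 (g(Q) = 8 + (-2 - Q)/3 = 8 + (-⅔ - Q/3) = 22/3 - Q/3)
((-1 + 0*5)*g(-6))*v(-6) = ((-1 + 0*5)*(22/3 - ⅓*(-6)))*(-⅘*(-6)) = ((-1 + 0)*(22/3 + 2))*(24/5) = -1*28/3*(24/5) = -28/3*24/5 = -224/5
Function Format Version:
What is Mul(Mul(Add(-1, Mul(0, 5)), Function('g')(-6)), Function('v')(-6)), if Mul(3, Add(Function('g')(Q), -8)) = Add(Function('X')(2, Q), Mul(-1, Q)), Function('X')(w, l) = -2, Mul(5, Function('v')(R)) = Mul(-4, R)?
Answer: Rational(-224, 5) ≈ -44.800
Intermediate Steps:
Function('v')(R) = Mul(Rational(-4, 5), R) (Function('v')(R) = Mul(Rational(1, 5), Mul(-4, R)) = Mul(Rational(-4, 5), R))
Function('g')(Q) = Add(Rational(22, 3), Mul(Rational(-1, 3), Q)) (Function('g')(Q) = Add(8, Mul(Rational(1, 3), Add(-2, Mul(-1, Q)))) = Add(8, Add(Rational(-2, 3), Mul(Rational(-1, 3), Q))) = Add(Rational(22, 3), Mul(Rational(-1, 3), Q)))
Mul(Mul(Add(-1, Mul(0, 5)), Function('g')(-6)), Function('v')(-6)) = Mul(Mul(Add(-1, Mul(0, 5)), Add(Rational(22, 3), Mul(Rational(-1, 3), -6))), Mul(Rational(-4, 5), -6)) = Mul(Mul(Add(-1, 0), Add(Rational(22, 3), 2)), Rational(24, 5)) = Mul(Mul(-1, Rational(28, 3)), Rational(24, 5)) = Mul(Rational(-28, 3), Rational(24, 5)) = Rational(-224, 5)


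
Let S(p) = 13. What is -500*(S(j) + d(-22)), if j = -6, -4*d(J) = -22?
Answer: -9250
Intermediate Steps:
d(J) = 11/2 (d(J) = -¼*(-22) = 11/2)
-500*(S(j) + d(-22)) = -500*(13 + 11/2) = -500*37/2 = -9250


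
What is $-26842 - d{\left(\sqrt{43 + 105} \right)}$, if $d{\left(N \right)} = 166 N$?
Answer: $-26842 - 332 \sqrt{37} \approx -28861.0$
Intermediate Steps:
$-26842 - d{\left(\sqrt{43 + 105} \right)} = -26842 - 166 \sqrt{43 + 105} = -26842 - 166 \sqrt{148} = -26842 - 166 \cdot 2 \sqrt{37} = -26842 - 332 \sqrt{37}$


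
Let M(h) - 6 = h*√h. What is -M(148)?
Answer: -6 - 296*√37 ≈ -1806.5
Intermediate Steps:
M(h) = 6 + h^(3/2) (M(h) = 6 + h*√h = 6 + h^(3/2))
-M(148) = -(6 + 148^(3/2)) = -(6 + 296*√37) = -6 - 296*√37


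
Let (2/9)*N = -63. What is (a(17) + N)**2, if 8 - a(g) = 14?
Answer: 335241/4 ≈ 83810.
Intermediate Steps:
N = -567/2 (N = (9/2)*(-63) = -567/2 ≈ -283.50)
a(g) = -6 (a(g) = 8 - 1*14 = 8 - 14 = -6)
(a(17) + N)**2 = (-6 - 567/2)**2 = (-579/2)**2 = 335241/4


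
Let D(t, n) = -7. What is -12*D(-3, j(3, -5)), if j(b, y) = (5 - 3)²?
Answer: 84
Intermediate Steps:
j(b, y) = 4 (j(b, y) = 2² = 4)
-12*D(-3, j(3, -5)) = -12*(-7) = 84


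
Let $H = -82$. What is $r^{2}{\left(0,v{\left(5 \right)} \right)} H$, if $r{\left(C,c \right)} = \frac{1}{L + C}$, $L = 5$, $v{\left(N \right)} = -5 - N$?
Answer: $- \frac{82}{25} \approx -3.28$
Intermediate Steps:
$r{\left(C,c \right)} = \frac{1}{5 + C}$
$r^{2}{\left(0,v{\left(5 \right)} \right)} H = \left(\frac{1}{5 + 0}\right)^{2} \left(-82\right) = \left(\frac{1}{5}\right)^{2} \left(-82\right) = \frac{1}{25} \left(-82\right) = - \frac{82}{25}$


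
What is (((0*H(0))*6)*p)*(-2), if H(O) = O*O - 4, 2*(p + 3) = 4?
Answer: 0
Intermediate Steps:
p = -1 (p = -3 + (½)*4 = -3 + 2 = -1)
H(O) = -4 + O² (H(O) = O² - 4 = -4 + O²)
(((0*H(0))*6)*p)*(-2) = (((0*(-4 + 0²))*6)*(-1))*(-2) = (((0*(-4 + 0))*6)*(-1))*(-2) = (((0*(-4))*6)*(-1))*(-2) = ((0*6)*(-1))*(-2) = (0*(-1))*(-2) = 0*(-2) = 0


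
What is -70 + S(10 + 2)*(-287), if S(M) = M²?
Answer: -41398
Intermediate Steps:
-70 + S(10 + 2)*(-287) = -70 + (10 + 2)²*(-287) = -70 + 12²*(-287) = -70 + 144*(-287) = -70 - 41328 = -41398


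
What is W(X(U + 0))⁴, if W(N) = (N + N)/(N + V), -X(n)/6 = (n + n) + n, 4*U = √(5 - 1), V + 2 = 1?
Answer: 6561/625 ≈ 10.498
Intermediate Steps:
V = -1 (V = -2 + 1 = -1)
U = ½ (U = √(5 - 1)/4 = √4/4 = (¼)*2 = ½ ≈ 0.50000)
X(n) = -18*n (X(n) = -6*((n + n) + n) = -6*(2*n + n) = -18*n)
W(N) = 2*N/(-1 + N) (W(N) = (N + N)/(N - 1) = (2*N)/(-1 + N) = 2*N/(-1 + N))
W(X(U + 0))⁴ = (2*(-18*(½ + 0))/(-1 - 18*(½ + 0)))⁴ = (2*(-18*½)/(-1 - 18*½))⁴ = (2*(-9)/(-1 - 9))⁴ = (2*(-9)/(-10))⁴ = (2*(-9)*(-⅒))⁴ = (9/5)⁴ = 6561/625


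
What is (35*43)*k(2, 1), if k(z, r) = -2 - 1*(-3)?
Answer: 1505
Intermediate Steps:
k(z, r) = 1 (k(z, r) = -2 + 3 = 1)
(35*43)*k(2, 1) = (35*43)*1 = 1505*1 = 1505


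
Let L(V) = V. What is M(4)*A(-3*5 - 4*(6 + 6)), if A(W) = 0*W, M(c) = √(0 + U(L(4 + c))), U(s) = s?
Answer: 0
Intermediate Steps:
M(c) = √(4 + c) (M(c) = √(0 + (4 + c)) = √(4 + c))
A(W) = 0
M(4)*A(-3*5 - 4*(6 + 6)) = √(4 + 4)*0 = √8*0 = (2*√2)*0 = 0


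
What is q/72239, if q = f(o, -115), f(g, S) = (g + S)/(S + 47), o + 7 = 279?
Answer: -157/4912252 ≈ -3.1961e-5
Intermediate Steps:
o = 272 (o = -7 + 279 = 272)
f(g, S) = (S + g)/(47 + S)
q = -157/68 (q = (-115 + 272)/(47 - 115) = 157/(-68) = -1/68*157 = -157/68 ≈ -2.3088)
q/72239 = -157/68/72239 = -157/68*1/72239 = -157/4912252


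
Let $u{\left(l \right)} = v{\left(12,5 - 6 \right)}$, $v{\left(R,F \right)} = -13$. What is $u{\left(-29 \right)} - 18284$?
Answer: $-18297$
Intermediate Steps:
$u{\left(l \right)} = -13$
$u{\left(-29 \right)} - 18284 = -13 - 18284 = -18297$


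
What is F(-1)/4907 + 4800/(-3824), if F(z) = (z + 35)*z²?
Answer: -1463974/1172773 ≈ -1.2483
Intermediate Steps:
F(z) = z²*(35 + z) (F(z) = (35 + z)*z² = z²*(35 + z))
F(-1)/4907 + 4800/(-3824) = ((-1)²*(35 - 1))/4907 + 4800/(-3824) = (1*34)*(1/4907) + 4800*(-1/3824) = 34*(1/4907) - 300/239 = 34/4907 - 300/239 = -1463974/1172773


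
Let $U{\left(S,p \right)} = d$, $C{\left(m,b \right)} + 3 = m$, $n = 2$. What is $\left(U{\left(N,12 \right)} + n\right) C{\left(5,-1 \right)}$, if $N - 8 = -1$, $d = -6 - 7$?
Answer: $-22$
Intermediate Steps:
$d = -13$ ($d = -6 - 7 = -13$)
$C{\left(m,b \right)} = -3 + m$
$N = 7$ ($N = 8 - 1 = 7$)
$U{\left(S,p \right)} = -13$
$\left(U{\left(N,12 \right)} + n\right) C{\left(5,-1 \right)} = \left(-13 + 2\right) \left(-3 + 5\right) = \left(-11\right) 2 = -22$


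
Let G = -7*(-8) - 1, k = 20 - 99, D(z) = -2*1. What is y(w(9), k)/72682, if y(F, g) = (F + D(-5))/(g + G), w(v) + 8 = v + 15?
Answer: -7/872184 ≈ -8.0258e-6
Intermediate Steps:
w(v) = 7 + v (w(v) = -8 + (v + 15) = -8 + (15 + v) = 7 + v)
D(z) = -2
k = -79
G = 55 (G = 56 - 1 = 55)
y(F, g) = (-2 + F)/(55 + g) (y(F, g) = (F - 2)/(g + 55) = (-2 + F)/(55 + g))
y(w(9), k)/72682 = ((-2 + (7 + 9))/(55 - 79))/72682 = ((-2 + 16)/(-24))*(1/72682) = -1/24*14*(1/72682) = -7/12*1/72682 = -7/872184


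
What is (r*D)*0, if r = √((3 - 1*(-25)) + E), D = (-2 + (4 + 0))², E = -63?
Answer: 0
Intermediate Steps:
D = 4 (D = (-2 + 4)² = 2² = 4)
r = I*√35 (r = √((3 - 1*(-25)) - 63) = √((3 + 25) - 63) = √(28 - 63) = √(-35) = I*√35 ≈ 5.9161*I)
(r*D)*0 = ((I*√35)*4)*0 = (4*I*√35)*0 = 0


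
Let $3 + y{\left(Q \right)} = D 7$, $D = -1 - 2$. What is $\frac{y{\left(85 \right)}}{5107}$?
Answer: $- \frac{24}{5107} \approx -0.0046994$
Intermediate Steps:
$D = -3$
$y{\left(Q \right)} = -24$ ($y{\left(Q \right)} = -3 - 21 = -24$)
$\frac{y{\left(85 \right)}}{5107} = - \frac{24}{5107}$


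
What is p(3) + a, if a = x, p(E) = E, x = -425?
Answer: -422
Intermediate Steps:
a = -425
p(3) + a = 3 - 425 = -422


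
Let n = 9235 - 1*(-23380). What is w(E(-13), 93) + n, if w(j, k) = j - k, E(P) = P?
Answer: 32509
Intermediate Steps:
n = 32615 (n = 9235 + 23380 = 32615)
w(E(-13), 93) + n = (-13 - 1*93) + 32615 = (-13 - 93) + 32615 = -106 + 32615 = 32509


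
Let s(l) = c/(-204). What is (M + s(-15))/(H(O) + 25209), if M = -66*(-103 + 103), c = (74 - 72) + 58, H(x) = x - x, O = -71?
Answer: -5/428553 ≈ -1.1667e-5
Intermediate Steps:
H(x) = 0
c = 60 (c = 2 + 58 = 60)
M = 0 (M = -66*0 = 0)
s(l) = -5/17 (s(l) = 60/(-204) = 60*(-1/204) = -5/17)
(M + s(-15))/(H(O) + 25209) = (0 - 5/17)/(0 + 25209) = -5/17/25209 = -5/17*1/25209 = -5/428553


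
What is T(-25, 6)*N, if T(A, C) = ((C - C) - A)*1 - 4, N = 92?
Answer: 1932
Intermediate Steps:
T(A, C) = -4 - A (T(A, C) = (0 - A)*1 - 4 = -A*1 - 4 = -A - 4 = -4 - A)
T(-25, 6)*N = (-4 - 1*(-25))*92 = (-4 + 25)*92 = 21*92 = 1932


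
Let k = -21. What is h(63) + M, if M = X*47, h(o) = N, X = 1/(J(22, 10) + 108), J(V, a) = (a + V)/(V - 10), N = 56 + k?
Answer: 11761/332 ≈ 35.425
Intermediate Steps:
N = 35 (N = 56 - 21 = 35)
J(V, a) = (V + a)/(-10 + V)
X = 3/332 (X = 1/((22 + 10)/(-10 + 22) + 108) = 1/(32/12 + 108) = 1/((1/12)*32 + 108) = 1/(8/3 + 108) = 1/(332/3) = 3/332 ≈ 0.0090361)
h(o) = 35
M = 141/332 (M = (3/332)*47 = 141/332 ≈ 0.42470)
h(63) + M = 35 + 141/332 = 11761/332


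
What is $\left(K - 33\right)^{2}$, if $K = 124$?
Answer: $8281$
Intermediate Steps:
$\left(K - 33\right)^{2} = \left(124 - 33\right)^{2} = 91^{2} = 8281$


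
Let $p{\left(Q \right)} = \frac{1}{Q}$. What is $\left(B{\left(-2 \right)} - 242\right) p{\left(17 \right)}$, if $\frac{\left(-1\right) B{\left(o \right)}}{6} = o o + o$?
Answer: $- \frac{254}{17} \approx -14.941$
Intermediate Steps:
$B{\left(o \right)} = - 6 o - 6 o^{2}$ ($B{\left(o \right)} = - 6 \left(o o + o\right) = - 6 \left(o^{2} + o\right) = - 6 \left(o + o^{2}\right) = - 6 o - 6 o^{2}$)
$\left(B{\left(-2 \right)} - 242\right) p{\left(17 \right)} = \frac{\left(-6\right) \left(-2\right) \left(1 - 2\right) - 242}{17} = \left(\left(-6\right) \left(-2\right) \left(-1\right) - 242\right) \frac{1}{17} = \left(-12 - 242\right) \frac{1}{17} = \left(-254\right) \frac{1}{17} = - \frac{254}{17}$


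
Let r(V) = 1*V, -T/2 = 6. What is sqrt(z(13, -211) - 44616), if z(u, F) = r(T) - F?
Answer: I*sqrt(44417) ≈ 210.75*I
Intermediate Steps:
T = -12 (T = -2*6 = -12)
r(V) = V
z(u, F) = -12 - F
sqrt(z(13, -211) - 44616) = sqrt((-12 - 1*(-211)) - 44616) = sqrt((-12 + 211) - 44616) = sqrt(199 - 44616) = sqrt(-44417) = I*sqrt(44417)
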